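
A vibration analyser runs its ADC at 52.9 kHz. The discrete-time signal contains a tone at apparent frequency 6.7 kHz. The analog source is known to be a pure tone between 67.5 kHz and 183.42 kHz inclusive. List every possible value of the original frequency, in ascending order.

99.1 kHz, 112.5 kHz, 152 kHz, 165.4 kHz

Frequencies that alias to 6.7 kHz are k·fs ± 6.7 kHz for integer k ≥ 0.
k=0: 6.7 kHz.
k=1: 46.2 kHz, 59.6 kHz.
k=2: 99.1 kHz, 112.5 kHz.
k=3: 152 kHz, 165.4 kHz.
k=4: 204.9 kHz, 218.3 kHz.
Within [67.5 kHz, 183.42 kHz]: 99.1 kHz, 112.5 kHz, 152 kHz, 165.4 kHz.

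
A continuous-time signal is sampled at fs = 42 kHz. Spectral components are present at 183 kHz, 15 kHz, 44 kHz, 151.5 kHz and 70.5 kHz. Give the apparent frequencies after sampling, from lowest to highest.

2 kHz, 13.5 kHz, 15 kHz, 16.5 kHz

fs/2 = 21 kHz.
183 kHz mod fs = 15 kHz.
15 kHz ≤ fs/2 = 21 kHz, appears at 15 kHz.
15 kHz ≤ fs/2 = 21 kHz, passes unchanged.
44 kHz mod fs = 2 kHz.
2 kHz ≤ fs/2 = 21 kHz, appears at 2 kHz.
151.5 kHz mod fs = 25.5 kHz.
25.5 kHz > fs/2 = 21 kHz, folds to fs − 25.5 kHz = 16.5 kHz.
70.5 kHz mod fs = 28.5 kHz.
28.5 kHz > fs/2 = 21 kHz, folds to fs − 28.5 kHz = 13.5 kHz.
Distinct values: {2 kHz, 13.5 kHz, 15 kHz, 16.5 kHz}.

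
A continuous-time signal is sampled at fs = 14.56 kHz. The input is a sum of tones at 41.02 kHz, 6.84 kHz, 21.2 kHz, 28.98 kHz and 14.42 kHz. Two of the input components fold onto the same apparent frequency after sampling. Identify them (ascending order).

fs/2 = 7.28 kHz.
41.02 kHz mod fs = 11.9 kHz.
11.9 kHz > fs/2 = 7.28 kHz, folds to fs − 11.9 kHz = 2.66 kHz.
6.84 kHz ≤ fs/2 = 7.28 kHz, passes unchanged.
21.2 kHz mod fs = 6.64 kHz.
6.64 kHz ≤ fs/2 = 7.28 kHz, appears at 6.64 kHz.
28.98 kHz mod fs = 14.42 kHz.
14.42 kHz > fs/2 = 7.28 kHz, folds to fs − 14.42 kHz = 0.14 kHz.
14.42 kHz > fs/2 = 7.28 kHz, folds to fs − 14.42 kHz = 0.14 kHz.
14.42 kHz and 28.98 kHz both map to 0.14 kHz.

14.42 kHz, 28.98 kHz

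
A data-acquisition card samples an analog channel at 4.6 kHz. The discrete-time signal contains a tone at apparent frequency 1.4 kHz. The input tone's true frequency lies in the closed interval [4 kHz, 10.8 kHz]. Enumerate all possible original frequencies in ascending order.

Frequencies that alias to 1.4 kHz are k·fs ± 1.4 kHz for integer k ≥ 0.
k=0: 1.4 kHz.
k=1: 3.2 kHz, 6 kHz.
k=2: 7.8 kHz, 10.6 kHz.
k=3: 12.4 kHz, 15.2 kHz.
Within [4 kHz, 10.8 kHz]: 6 kHz, 7.8 kHz, 10.6 kHz.

6 kHz, 7.8 kHz, 10.6 kHz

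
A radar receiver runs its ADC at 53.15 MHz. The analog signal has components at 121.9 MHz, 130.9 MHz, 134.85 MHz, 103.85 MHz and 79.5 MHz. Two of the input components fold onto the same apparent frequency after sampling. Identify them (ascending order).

130.9 MHz, 134.85 MHz

fs/2 = 26.575 MHz.
121.9 MHz mod fs = 15.6 MHz.
15.6 MHz ≤ fs/2 = 26.575 MHz, appears at 15.6 MHz.
130.9 MHz mod fs = 24.6 MHz.
24.6 MHz ≤ fs/2 = 26.575 MHz, appears at 24.6 MHz.
134.85 MHz mod fs = 28.55 MHz.
28.55 MHz > fs/2 = 26.575 MHz, folds to fs − 28.55 MHz = 24.6 MHz.
103.85 MHz mod fs = 50.7 MHz.
50.7 MHz > fs/2 = 26.575 MHz, folds to fs − 50.7 MHz = 2.45 MHz.
79.5 MHz mod fs = 26.35 MHz.
26.35 MHz ≤ fs/2 = 26.575 MHz, appears at 26.35 MHz.
130.9 MHz and 134.85 MHz both map to 24.6 MHz.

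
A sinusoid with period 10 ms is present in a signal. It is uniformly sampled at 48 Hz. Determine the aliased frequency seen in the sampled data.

T = 10 ms → f = 1/T = 100 Hz.
100 Hz mod fs = 4 Hz.
4 Hz ≤ fs/2 = 24 Hz, appears at 4 Hz.

4 Hz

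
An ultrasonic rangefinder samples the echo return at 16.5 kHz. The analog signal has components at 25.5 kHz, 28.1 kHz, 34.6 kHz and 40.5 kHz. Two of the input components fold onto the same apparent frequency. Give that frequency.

7.5 kHz

fs/2 = 8.25 kHz.
25.5 kHz mod fs = 9 kHz.
9 kHz > fs/2 = 8.25 kHz, folds to fs − 9 kHz = 7.5 kHz.
28.1 kHz mod fs = 11.6 kHz.
11.6 kHz > fs/2 = 8.25 kHz, folds to fs − 11.6 kHz = 4.9 kHz.
34.6 kHz mod fs = 1.6 kHz.
1.6 kHz ≤ fs/2 = 8.25 kHz, appears at 1.6 kHz.
40.5 kHz mod fs = 7.5 kHz.
7.5 kHz ≤ fs/2 = 8.25 kHz, appears at 7.5 kHz.
25.5 kHz and 40.5 kHz both map to 7.5 kHz.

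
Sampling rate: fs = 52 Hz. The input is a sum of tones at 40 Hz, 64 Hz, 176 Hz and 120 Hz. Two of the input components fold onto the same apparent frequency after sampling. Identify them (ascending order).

fs/2 = 26 Hz.
40 Hz > fs/2 = 26 Hz, folds to fs − 40 Hz = 12 Hz.
64 Hz mod fs = 12 Hz.
12 Hz ≤ fs/2 = 26 Hz, appears at 12 Hz.
176 Hz mod fs = 20 Hz.
20 Hz ≤ fs/2 = 26 Hz, appears at 20 Hz.
120 Hz mod fs = 16 Hz.
16 Hz ≤ fs/2 = 26 Hz, appears at 16 Hz.
40 Hz and 64 Hz both map to 12 Hz.

40 Hz, 64 Hz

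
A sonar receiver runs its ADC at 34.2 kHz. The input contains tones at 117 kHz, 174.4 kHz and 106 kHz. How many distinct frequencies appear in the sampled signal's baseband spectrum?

2

fs/2 = 17.1 kHz.
117 kHz mod fs = 14.4 kHz.
14.4 kHz ≤ fs/2 = 17.1 kHz, appears at 14.4 kHz.
174.4 kHz mod fs = 3.4 kHz.
3.4 kHz ≤ fs/2 = 17.1 kHz, appears at 3.4 kHz.
106 kHz mod fs = 3.4 kHz.
3.4 kHz ≤ fs/2 = 17.1 kHz, appears at 3.4 kHz.
Distinct values: {3.4 kHz, 14.4 kHz} → 2.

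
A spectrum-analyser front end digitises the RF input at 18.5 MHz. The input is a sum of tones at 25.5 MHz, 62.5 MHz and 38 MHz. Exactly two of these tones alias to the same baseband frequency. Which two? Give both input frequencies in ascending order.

fs/2 = 9.25 MHz.
25.5 MHz mod fs = 7 MHz.
7 MHz ≤ fs/2 = 9.25 MHz, appears at 7 MHz.
62.5 MHz mod fs = 7 MHz.
7 MHz ≤ fs/2 = 9.25 MHz, appears at 7 MHz.
38 MHz mod fs = 1 MHz.
1 MHz ≤ fs/2 = 9.25 MHz, appears at 1 MHz.
25.5 MHz and 62.5 MHz both map to 7 MHz.

25.5 MHz, 62.5 MHz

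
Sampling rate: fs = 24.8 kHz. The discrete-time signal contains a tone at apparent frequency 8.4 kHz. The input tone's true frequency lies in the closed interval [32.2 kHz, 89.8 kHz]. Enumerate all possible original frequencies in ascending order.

Frequencies that alias to 8.4 kHz are k·fs ± 8.4 kHz for integer k ≥ 0.
k=0: 8.4 kHz.
k=1: 16.4 kHz, 33.2 kHz.
k=2: 41.2 kHz, 58 kHz.
k=3: 66 kHz, 82.8 kHz.
k=4: 90.8 kHz, 107.6 kHz.
Within [32.2 kHz, 89.8 kHz]: 33.2 kHz, 41.2 kHz, 58 kHz, 66 kHz, 82.8 kHz.

33.2 kHz, 41.2 kHz, 58 kHz, 66 kHz, 82.8 kHz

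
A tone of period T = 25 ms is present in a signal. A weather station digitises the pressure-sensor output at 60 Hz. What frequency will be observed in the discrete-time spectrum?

T = 25 ms → f = 1/T = 40 Hz.
40 Hz > fs/2 = 30 Hz, folds to fs − 40 Hz = 20 Hz.

20 Hz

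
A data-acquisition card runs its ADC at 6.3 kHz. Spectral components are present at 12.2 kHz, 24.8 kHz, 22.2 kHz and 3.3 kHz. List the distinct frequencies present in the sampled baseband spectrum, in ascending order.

fs/2 = 3.15 kHz.
12.2 kHz mod fs = 5.9 kHz.
5.9 kHz > fs/2 = 3.15 kHz, folds to fs − 5.9 kHz = 0.4 kHz.
24.8 kHz mod fs = 5.9 kHz.
5.9 kHz > fs/2 = 3.15 kHz, folds to fs − 5.9 kHz = 0.4 kHz.
22.2 kHz mod fs = 3.3 kHz.
3.3 kHz > fs/2 = 3.15 kHz, folds to fs − 3.3 kHz = 3 kHz.
3.3 kHz > fs/2 = 3.15 kHz, folds to fs − 3.3 kHz = 3 kHz.
Distinct values: {0.4 kHz, 3 kHz}.

0.4 kHz, 3 kHz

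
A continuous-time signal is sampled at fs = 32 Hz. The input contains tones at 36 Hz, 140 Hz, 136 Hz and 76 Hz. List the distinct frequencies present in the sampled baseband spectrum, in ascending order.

fs/2 = 16 Hz.
36 Hz mod fs = 4 Hz.
4 Hz ≤ fs/2 = 16 Hz, appears at 4 Hz.
140 Hz mod fs = 12 Hz.
12 Hz ≤ fs/2 = 16 Hz, appears at 12 Hz.
136 Hz mod fs = 8 Hz.
8 Hz ≤ fs/2 = 16 Hz, appears at 8 Hz.
76 Hz mod fs = 12 Hz.
12 Hz ≤ fs/2 = 16 Hz, appears at 12 Hz.
Distinct values: {4 Hz, 8 Hz, 12 Hz}.

4 Hz, 8 Hz, 12 Hz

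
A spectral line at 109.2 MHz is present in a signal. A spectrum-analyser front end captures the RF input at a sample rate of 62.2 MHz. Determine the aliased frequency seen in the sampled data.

109.2 MHz mod fs = 47 MHz.
47 MHz > fs/2 = 31.1 MHz, folds to fs − 47 MHz = 15.2 MHz.

15.2 MHz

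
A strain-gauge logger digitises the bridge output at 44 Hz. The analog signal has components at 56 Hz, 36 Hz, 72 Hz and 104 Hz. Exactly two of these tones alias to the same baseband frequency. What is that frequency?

16 Hz

fs/2 = 22 Hz.
56 Hz mod fs = 12 Hz.
12 Hz ≤ fs/2 = 22 Hz, appears at 12 Hz.
36 Hz > fs/2 = 22 Hz, folds to fs − 36 Hz = 8 Hz.
72 Hz mod fs = 28 Hz.
28 Hz > fs/2 = 22 Hz, folds to fs − 28 Hz = 16 Hz.
104 Hz mod fs = 16 Hz.
16 Hz ≤ fs/2 = 22 Hz, appears at 16 Hz.
72 Hz and 104 Hz both map to 16 Hz.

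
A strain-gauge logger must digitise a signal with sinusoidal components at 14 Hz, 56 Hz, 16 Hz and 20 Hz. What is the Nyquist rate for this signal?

Highest-frequency component: 56 Hz.
Nyquist rate = 2 × 56 Hz = 112 Hz.

112 Hz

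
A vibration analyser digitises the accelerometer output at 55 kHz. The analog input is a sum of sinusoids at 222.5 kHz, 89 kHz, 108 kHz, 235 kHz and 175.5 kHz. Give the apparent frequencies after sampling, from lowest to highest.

2 kHz, 2.5 kHz, 10.5 kHz, 15 kHz, 21 kHz

fs/2 = 27.5 kHz.
222.5 kHz mod fs = 2.5 kHz.
2.5 kHz ≤ fs/2 = 27.5 kHz, appears at 2.5 kHz.
89 kHz mod fs = 34 kHz.
34 kHz > fs/2 = 27.5 kHz, folds to fs − 34 kHz = 21 kHz.
108 kHz mod fs = 53 kHz.
53 kHz > fs/2 = 27.5 kHz, folds to fs − 53 kHz = 2 kHz.
235 kHz mod fs = 15 kHz.
15 kHz ≤ fs/2 = 27.5 kHz, appears at 15 kHz.
175.5 kHz mod fs = 10.5 kHz.
10.5 kHz ≤ fs/2 = 27.5 kHz, appears at 10.5 kHz.
Distinct values: {2 kHz, 2.5 kHz, 10.5 kHz, 15 kHz, 21 kHz}.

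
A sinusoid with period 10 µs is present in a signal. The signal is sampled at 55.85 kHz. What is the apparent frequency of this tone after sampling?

T = 10 µs → f = 1/T = 100 kHz.
100 kHz mod fs = 44.15 kHz.
44.15 kHz > fs/2 = 27.925 kHz, folds to fs − 44.15 kHz = 11.7 kHz.

11.7 kHz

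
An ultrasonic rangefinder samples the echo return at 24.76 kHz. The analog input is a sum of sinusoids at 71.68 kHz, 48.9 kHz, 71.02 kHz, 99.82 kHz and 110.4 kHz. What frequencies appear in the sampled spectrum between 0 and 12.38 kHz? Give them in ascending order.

0.62 kHz, 0.78 kHz, 2.6 kHz, 3.26 kHz, 11.36 kHz

fs/2 = 12.38 kHz.
71.68 kHz mod fs = 22.16 kHz.
22.16 kHz > fs/2 = 12.38 kHz, folds to fs − 22.16 kHz = 2.6 kHz.
48.9 kHz mod fs = 24.14 kHz.
24.14 kHz > fs/2 = 12.38 kHz, folds to fs − 24.14 kHz = 0.62 kHz.
71.02 kHz mod fs = 21.5 kHz.
21.5 kHz > fs/2 = 12.38 kHz, folds to fs − 21.5 kHz = 3.26 kHz.
99.82 kHz mod fs = 0.78 kHz.
0.78 kHz ≤ fs/2 = 12.38 kHz, appears at 0.78 kHz.
110.4 kHz mod fs = 11.36 kHz.
11.36 kHz ≤ fs/2 = 12.38 kHz, appears at 11.36 kHz.
Distinct values: {0.62 kHz, 0.78 kHz, 2.6 kHz, 3.26 kHz, 11.36 kHz}.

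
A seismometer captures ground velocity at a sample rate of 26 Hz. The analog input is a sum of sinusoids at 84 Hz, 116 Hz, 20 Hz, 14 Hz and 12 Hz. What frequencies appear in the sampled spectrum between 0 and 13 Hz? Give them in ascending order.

fs/2 = 13 Hz.
84 Hz mod fs = 6 Hz.
6 Hz ≤ fs/2 = 13 Hz, appears at 6 Hz.
116 Hz mod fs = 12 Hz.
12 Hz ≤ fs/2 = 13 Hz, appears at 12 Hz.
20 Hz > fs/2 = 13 Hz, folds to fs − 20 Hz = 6 Hz.
14 Hz > fs/2 = 13 Hz, folds to fs − 14 Hz = 12 Hz.
12 Hz ≤ fs/2 = 13 Hz, passes unchanged.
Distinct values: {6 Hz, 12 Hz}.

6 Hz, 12 Hz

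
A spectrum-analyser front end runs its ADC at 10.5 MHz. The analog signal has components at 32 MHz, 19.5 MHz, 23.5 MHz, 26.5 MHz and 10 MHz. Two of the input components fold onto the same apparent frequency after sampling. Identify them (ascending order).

10 MHz, 32 MHz

fs/2 = 5.25 MHz.
32 MHz mod fs = 0.5 MHz.
0.5 MHz ≤ fs/2 = 5.25 MHz, appears at 0.5 MHz.
19.5 MHz mod fs = 9 MHz.
9 MHz > fs/2 = 5.25 MHz, folds to fs − 9 MHz = 1.5 MHz.
23.5 MHz mod fs = 2.5 MHz.
2.5 MHz ≤ fs/2 = 5.25 MHz, appears at 2.5 MHz.
26.5 MHz mod fs = 5.5 MHz.
5.5 MHz > fs/2 = 5.25 MHz, folds to fs − 5.5 MHz = 5 MHz.
10 MHz > fs/2 = 5.25 MHz, folds to fs − 10 MHz = 0.5 MHz.
10 MHz and 32 MHz both map to 0.5 MHz.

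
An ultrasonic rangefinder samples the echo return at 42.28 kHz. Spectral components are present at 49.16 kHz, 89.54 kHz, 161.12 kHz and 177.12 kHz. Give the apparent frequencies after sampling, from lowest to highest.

fs/2 = 21.14 kHz.
49.16 kHz mod fs = 6.88 kHz.
6.88 kHz ≤ fs/2 = 21.14 kHz, appears at 6.88 kHz.
89.54 kHz mod fs = 4.98 kHz.
4.98 kHz ≤ fs/2 = 21.14 kHz, appears at 4.98 kHz.
161.12 kHz mod fs = 34.28 kHz.
34.28 kHz > fs/2 = 21.14 kHz, folds to fs − 34.28 kHz = 8 kHz.
177.12 kHz mod fs = 8 kHz.
8 kHz ≤ fs/2 = 21.14 kHz, appears at 8 kHz.
Distinct values: {4.98 kHz, 6.88 kHz, 8 kHz}.

4.98 kHz, 6.88 kHz, 8 kHz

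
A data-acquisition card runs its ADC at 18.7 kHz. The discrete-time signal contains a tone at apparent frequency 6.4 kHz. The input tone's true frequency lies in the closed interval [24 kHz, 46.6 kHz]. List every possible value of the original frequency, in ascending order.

Frequencies that alias to 6.4 kHz are k·fs ± 6.4 kHz for integer k ≥ 0.
k=0: 6.4 kHz.
k=1: 12.3 kHz, 25.1 kHz.
k=2: 31 kHz, 43.8 kHz.
k=3: 49.7 kHz, 62.5 kHz.
Within [24 kHz, 46.6 kHz]: 25.1 kHz, 31 kHz, 43.8 kHz.

25.1 kHz, 31 kHz, 43.8 kHz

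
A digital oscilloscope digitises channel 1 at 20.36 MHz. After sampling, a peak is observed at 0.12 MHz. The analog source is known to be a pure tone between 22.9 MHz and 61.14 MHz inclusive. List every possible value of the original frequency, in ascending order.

Frequencies that alias to 0.12 MHz are k·fs ± 0.12 MHz for integer k ≥ 0.
k=0: 0.12 MHz.
k=1: 20.24 MHz, 20.48 MHz.
k=2: 40.6 MHz, 40.84 MHz.
k=3: 60.96 MHz, 61.2 MHz.
k=4: 81.32 MHz, 81.56 MHz.
Within [22.9 MHz, 61.14 MHz]: 40.6 MHz, 40.84 MHz, 60.96 MHz.

40.6 MHz, 40.84 MHz, 60.96 MHz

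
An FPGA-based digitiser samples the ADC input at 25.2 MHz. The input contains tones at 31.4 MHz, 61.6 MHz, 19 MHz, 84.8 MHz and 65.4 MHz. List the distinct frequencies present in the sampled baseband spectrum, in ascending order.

6.2 MHz, 9.2 MHz, 10.2 MHz, 11.2 MHz

fs/2 = 12.6 MHz.
31.4 MHz mod fs = 6.2 MHz.
6.2 MHz ≤ fs/2 = 12.6 MHz, appears at 6.2 MHz.
61.6 MHz mod fs = 11.2 MHz.
11.2 MHz ≤ fs/2 = 12.6 MHz, appears at 11.2 MHz.
19 MHz > fs/2 = 12.6 MHz, folds to fs − 19 MHz = 6.2 MHz.
84.8 MHz mod fs = 9.2 MHz.
9.2 MHz ≤ fs/2 = 12.6 MHz, appears at 9.2 MHz.
65.4 MHz mod fs = 15 MHz.
15 MHz > fs/2 = 12.6 MHz, folds to fs − 15 MHz = 10.2 MHz.
Distinct values: {6.2 MHz, 9.2 MHz, 10.2 MHz, 11.2 MHz}.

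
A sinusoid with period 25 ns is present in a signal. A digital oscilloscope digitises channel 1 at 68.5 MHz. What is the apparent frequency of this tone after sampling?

28.5 MHz

T = 25 ns → f = 1/T = 40 MHz.
40 MHz > fs/2 = 34.25 MHz, folds to fs − 40 MHz = 28.5 MHz.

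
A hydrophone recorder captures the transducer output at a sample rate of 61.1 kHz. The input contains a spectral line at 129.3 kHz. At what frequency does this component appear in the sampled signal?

129.3 kHz mod fs = 7.1 kHz.
7.1 kHz ≤ fs/2 = 30.55 kHz, appears at 7.1 kHz.

7.1 kHz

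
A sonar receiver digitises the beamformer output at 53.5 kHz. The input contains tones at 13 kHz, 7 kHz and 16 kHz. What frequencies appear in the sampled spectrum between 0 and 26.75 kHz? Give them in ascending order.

7 kHz, 13 kHz, 16 kHz

fs/2 = 26.75 kHz.
13 kHz ≤ fs/2 = 26.75 kHz, passes unchanged.
7 kHz ≤ fs/2 = 26.75 kHz, passes unchanged.
16 kHz ≤ fs/2 = 26.75 kHz, passes unchanged.
Distinct values: {7 kHz, 13 kHz, 16 kHz}.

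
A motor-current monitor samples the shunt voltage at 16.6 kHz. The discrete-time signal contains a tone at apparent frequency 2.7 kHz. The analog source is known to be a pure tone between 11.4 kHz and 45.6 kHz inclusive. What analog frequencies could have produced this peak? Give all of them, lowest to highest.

13.9 kHz, 19.3 kHz, 30.5 kHz, 35.9 kHz

Frequencies that alias to 2.7 kHz are k·fs ± 2.7 kHz for integer k ≥ 0.
k=0: 2.7 kHz.
k=1: 13.9 kHz, 19.3 kHz.
k=2: 30.5 kHz, 35.9 kHz.
k=3: 47.1 kHz, 52.5 kHz.
Within [11.4 kHz, 45.6 kHz]: 13.9 kHz, 19.3 kHz, 30.5 kHz, 35.9 kHz.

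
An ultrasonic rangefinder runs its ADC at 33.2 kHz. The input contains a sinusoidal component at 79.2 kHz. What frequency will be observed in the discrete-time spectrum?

12.8 kHz

79.2 kHz mod fs = 12.8 kHz.
12.8 kHz ≤ fs/2 = 16.6 kHz, appears at 12.8 kHz.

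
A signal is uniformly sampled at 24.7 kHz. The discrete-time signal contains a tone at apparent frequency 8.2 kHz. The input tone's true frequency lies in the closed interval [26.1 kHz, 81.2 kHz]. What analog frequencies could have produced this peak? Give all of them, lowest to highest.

Frequencies that alias to 8.2 kHz are k·fs ± 8.2 kHz for integer k ≥ 0.
k=0: 8.2 kHz.
k=1: 16.5 kHz, 32.9 kHz.
k=2: 41.2 kHz, 57.6 kHz.
k=3: 65.9 kHz, 82.3 kHz.
k=4: 90.6 kHz, 107 kHz.
Within [26.1 kHz, 81.2 kHz]: 32.9 kHz, 41.2 kHz, 57.6 kHz, 65.9 kHz.

32.9 kHz, 41.2 kHz, 57.6 kHz, 65.9 kHz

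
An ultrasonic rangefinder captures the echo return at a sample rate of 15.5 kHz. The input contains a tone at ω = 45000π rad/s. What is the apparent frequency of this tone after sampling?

ω = 45000π rad/s → f = ω/(2π) = 22500 Hz = 22.5 kHz.
22.5 kHz mod fs = 7 kHz.
7 kHz ≤ fs/2 = 7.75 kHz, appears at 7 kHz.

7 kHz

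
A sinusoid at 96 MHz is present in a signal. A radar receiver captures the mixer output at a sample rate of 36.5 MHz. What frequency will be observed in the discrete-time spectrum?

13.5 MHz

96 MHz mod fs = 23 MHz.
23 MHz > fs/2 = 18.25 MHz, folds to fs − 23 MHz = 13.5 MHz.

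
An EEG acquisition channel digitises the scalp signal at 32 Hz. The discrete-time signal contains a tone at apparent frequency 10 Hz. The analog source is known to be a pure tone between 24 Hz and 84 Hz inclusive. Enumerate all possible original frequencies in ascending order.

Frequencies that alias to 10 Hz are k·fs ± 10 Hz for integer k ≥ 0.
k=0: 10 Hz.
k=1: 22 Hz, 42 Hz.
k=2: 54 Hz, 74 Hz.
k=3: 86 Hz, 106 Hz.
Within [24 Hz, 84 Hz]: 42 Hz, 54 Hz, 74 Hz.

42 Hz, 54 Hz, 74 Hz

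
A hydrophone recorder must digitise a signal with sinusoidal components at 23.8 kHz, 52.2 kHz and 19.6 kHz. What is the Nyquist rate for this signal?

Highest-frequency component: 52.2 kHz.
Nyquist rate = 2 × 52.2 kHz = 104.4 kHz.

104.4 kHz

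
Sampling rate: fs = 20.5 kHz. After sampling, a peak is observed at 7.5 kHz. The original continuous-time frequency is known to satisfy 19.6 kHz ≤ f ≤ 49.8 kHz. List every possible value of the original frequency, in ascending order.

Frequencies that alias to 7.5 kHz are k·fs ± 7.5 kHz for integer k ≥ 0.
k=0: 7.5 kHz.
k=1: 13 kHz, 28 kHz.
k=2: 33.5 kHz, 48.5 kHz.
k=3: 54 kHz, 69 kHz.
Within [19.6 kHz, 49.8 kHz]: 28 kHz, 33.5 kHz, 48.5 kHz.

28 kHz, 33.5 kHz, 48.5 kHz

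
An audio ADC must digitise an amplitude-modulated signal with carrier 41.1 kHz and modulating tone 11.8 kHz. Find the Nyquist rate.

AM sidebands sit at fc ± fm = 29.3 kHz and 52.9 kHz.
Highest-frequency component: 52.9 kHz.
Nyquist rate = 2 × 52.9 kHz = 105.8 kHz.

105.8 kHz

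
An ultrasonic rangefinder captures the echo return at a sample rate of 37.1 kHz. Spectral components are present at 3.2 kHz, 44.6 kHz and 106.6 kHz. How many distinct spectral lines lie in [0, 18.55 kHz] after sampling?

3

fs/2 = 18.55 kHz.
3.2 kHz ≤ fs/2 = 18.55 kHz, passes unchanged.
44.6 kHz mod fs = 7.5 kHz.
7.5 kHz ≤ fs/2 = 18.55 kHz, appears at 7.5 kHz.
106.6 kHz mod fs = 32.4 kHz.
32.4 kHz > fs/2 = 18.55 kHz, folds to fs − 32.4 kHz = 4.7 kHz.
Distinct values: {3.2 kHz, 4.7 kHz, 7.5 kHz} → 3.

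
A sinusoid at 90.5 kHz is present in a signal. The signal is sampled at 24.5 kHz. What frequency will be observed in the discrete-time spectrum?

7.5 kHz

90.5 kHz mod fs = 17 kHz.
17 kHz > fs/2 = 12.25 kHz, folds to fs − 17 kHz = 7.5 kHz.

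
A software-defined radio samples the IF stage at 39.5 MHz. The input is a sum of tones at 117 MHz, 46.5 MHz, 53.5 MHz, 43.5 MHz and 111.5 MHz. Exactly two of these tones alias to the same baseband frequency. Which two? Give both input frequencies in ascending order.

fs/2 = 19.75 MHz.
117 MHz mod fs = 38 MHz.
38 MHz > fs/2 = 19.75 MHz, folds to fs − 38 MHz = 1.5 MHz.
46.5 MHz mod fs = 7 MHz.
7 MHz ≤ fs/2 = 19.75 MHz, appears at 7 MHz.
53.5 MHz mod fs = 14 MHz.
14 MHz ≤ fs/2 = 19.75 MHz, appears at 14 MHz.
43.5 MHz mod fs = 4 MHz.
4 MHz ≤ fs/2 = 19.75 MHz, appears at 4 MHz.
111.5 MHz mod fs = 32.5 MHz.
32.5 MHz > fs/2 = 19.75 MHz, folds to fs − 32.5 MHz = 7 MHz.
46.5 MHz and 111.5 MHz both map to 7 MHz.

46.5 MHz, 111.5 MHz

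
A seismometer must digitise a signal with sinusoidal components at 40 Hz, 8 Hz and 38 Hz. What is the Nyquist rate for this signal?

Highest-frequency component: 40 Hz.
Nyquist rate = 2 × 40 Hz = 80 Hz.

80 Hz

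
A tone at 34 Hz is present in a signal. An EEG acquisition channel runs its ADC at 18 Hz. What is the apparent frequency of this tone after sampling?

34 Hz mod fs = 16 Hz.
16 Hz > fs/2 = 9 Hz, folds to fs − 16 Hz = 2 Hz.

2 Hz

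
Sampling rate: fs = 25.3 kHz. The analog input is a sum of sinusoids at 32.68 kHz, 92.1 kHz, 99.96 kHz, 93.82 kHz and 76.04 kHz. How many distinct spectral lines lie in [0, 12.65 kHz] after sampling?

4

fs/2 = 12.65 kHz.
32.68 kHz mod fs = 7.38 kHz.
7.38 kHz ≤ fs/2 = 12.65 kHz, appears at 7.38 kHz.
92.1 kHz mod fs = 16.2 kHz.
16.2 kHz > fs/2 = 12.65 kHz, folds to fs − 16.2 kHz = 9.1 kHz.
99.96 kHz mod fs = 24.06 kHz.
24.06 kHz > fs/2 = 12.65 kHz, folds to fs − 24.06 kHz = 1.24 kHz.
93.82 kHz mod fs = 17.92 kHz.
17.92 kHz > fs/2 = 12.65 kHz, folds to fs − 17.92 kHz = 7.38 kHz.
76.04 kHz mod fs = 0.14 kHz.
0.14 kHz ≤ fs/2 = 12.65 kHz, appears at 0.14 kHz.
Distinct values: {0.14 kHz, 1.24 kHz, 7.38 kHz, 9.1 kHz} → 4.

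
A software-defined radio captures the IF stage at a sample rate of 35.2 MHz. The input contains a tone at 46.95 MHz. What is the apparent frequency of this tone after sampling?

46.95 MHz mod fs = 11.75 MHz.
11.75 MHz ≤ fs/2 = 17.6 MHz, appears at 11.75 MHz.

11.75 MHz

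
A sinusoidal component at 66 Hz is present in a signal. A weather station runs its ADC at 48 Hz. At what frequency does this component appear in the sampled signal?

66 Hz mod fs = 18 Hz.
18 Hz ≤ fs/2 = 24 Hz, appears at 18 Hz.

18 Hz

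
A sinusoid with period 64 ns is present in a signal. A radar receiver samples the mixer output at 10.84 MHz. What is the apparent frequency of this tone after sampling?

T = 64 ns → f = 1/T = 15.625 MHz.
15.625 MHz mod fs = 4.785 MHz.
4.785 MHz ≤ fs/2 = 5.42 MHz, appears at 4.785 MHz.

4.785 MHz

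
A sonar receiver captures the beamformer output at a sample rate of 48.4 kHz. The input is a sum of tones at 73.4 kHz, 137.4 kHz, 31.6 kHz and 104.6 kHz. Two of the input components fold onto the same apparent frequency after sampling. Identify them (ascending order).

fs/2 = 24.2 kHz.
73.4 kHz mod fs = 25 kHz.
25 kHz > fs/2 = 24.2 kHz, folds to fs − 25 kHz = 23.4 kHz.
137.4 kHz mod fs = 40.6 kHz.
40.6 kHz > fs/2 = 24.2 kHz, folds to fs − 40.6 kHz = 7.8 kHz.
31.6 kHz > fs/2 = 24.2 kHz, folds to fs − 31.6 kHz = 16.8 kHz.
104.6 kHz mod fs = 7.8 kHz.
7.8 kHz ≤ fs/2 = 24.2 kHz, appears at 7.8 kHz.
104.6 kHz and 137.4 kHz both map to 7.8 kHz.

104.6 kHz, 137.4 kHz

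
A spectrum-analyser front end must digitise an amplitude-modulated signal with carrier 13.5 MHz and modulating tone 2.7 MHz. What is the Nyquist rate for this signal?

AM sidebands sit at fc ± fm = 10.8 MHz and 16.2 MHz.
Highest-frequency component: 16.2 MHz.
Nyquist rate = 2 × 16.2 MHz = 32.4 MHz.

32.4 MHz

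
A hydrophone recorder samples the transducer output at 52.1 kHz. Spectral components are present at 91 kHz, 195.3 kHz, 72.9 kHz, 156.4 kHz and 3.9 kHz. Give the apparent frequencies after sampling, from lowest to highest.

0.1 kHz, 3.9 kHz, 13.1 kHz, 13.2 kHz, 20.8 kHz

fs/2 = 26.05 kHz.
91 kHz mod fs = 38.9 kHz.
38.9 kHz > fs/2 = 26.05 kHz, folds to fs − 38.9 kHz = 13.2 kHz.
195.3 kHz mod fs = 39 kHz.
39 kHz > fs/2 = 26.05 kHz, folds to fs − 39 kHz = 13.1 kHz.
72.9 kHz mod fs = 20.8 kHz.
20.8 kHz ≤ fs/2 = 26.05 kHz, appears at 20.8 kHz.
156.4 kHz mod fs = 0.1 kHz.
0.1 kHz ≤ fs/2 = 26.05 kHz, appears at 0.1 kHz.
3.9 kHz ≤ fs/2 = 26.05 kHz, passes unchanged.
Distinct values: {0.1 kHz, 3.9 kHz, 13.1 kHz, 13.2 kHz, 20.8 kHz}.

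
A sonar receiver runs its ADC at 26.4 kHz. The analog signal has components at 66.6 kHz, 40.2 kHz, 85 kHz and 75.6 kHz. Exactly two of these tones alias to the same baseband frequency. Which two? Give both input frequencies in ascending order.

40.2 kHz, 66.6 kHz

fs/2 = 13.2 kHz.
66.6 kHz mod fs = 13.8 kHz.
13.8 kHz > fs/2 = 13.2 kHz, folds to fs − 13.8 kHz = 12.6 kHz.
40.2 kHz mod fs = 13.8 kHz.
13.8 kHz > fs/2 = 13.2 kHz, folds to fs − 13.8 kHz = 12.6 kHz.
85 kHz mod fs = 5.8 kHz.
5.8 kHz ≤ fs/2 = 13.2 kHz, appears at 5.8 kHz.
75.6 kHz mod fs = 22.8 kHz.
22.8 kHz > fs/2 = 13.2 kHz, folds to fs − 22.8 kHz = 3.6 kHz.
40.2 kHz and 66.6 kHz both map to 12.6 kHz.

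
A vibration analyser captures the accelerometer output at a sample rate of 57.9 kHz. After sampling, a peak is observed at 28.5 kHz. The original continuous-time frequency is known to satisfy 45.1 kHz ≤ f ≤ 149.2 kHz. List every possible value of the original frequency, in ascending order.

86.4 kHz, 87.3 kHz, 144.3 kHz, 145.2 kHz

Frequencies that alias to 28.5 kHz are k·fs ± 28.5 kHz for integer k ≥ 0.
k=0: 28.5 kHz.
k=1: 29.4 kHz, 86.4 kHz.
k=2: 87.3 kHz, 144.3 kHz.
k=3: 145.2 kHz, 202.2 kHz.
k=4: 203.1 kHz, 260.1 kHz.
Within [45.1 kHz, 149.2 kHz]: 86.4 kHz, 87.3 kHz, 144.3 kHz, 145.2 kHz.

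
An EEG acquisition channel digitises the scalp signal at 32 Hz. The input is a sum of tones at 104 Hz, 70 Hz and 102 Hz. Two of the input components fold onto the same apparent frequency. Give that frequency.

6 Hz

fs/2 = 16 Hz.
104 Hz mod fs = 8 Hz.
8 Hz ≤ fs/2 = 16 Hz, appears at 8 Hz.
70 Hz mod fs = 6 Hz.
6 Hz ≤ fs/2 = 16 Hz, appears at 6 Hz.
102 Hz mod fs = 6 Hz.
6 Hz ≤ fs/2 = 16 Hz, appears at 6 Hz.
70 Hz and 102 Hz both map to 6 Hz.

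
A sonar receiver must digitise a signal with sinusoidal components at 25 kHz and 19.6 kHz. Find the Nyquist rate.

Highest-frequency component: 25 kHz.
Nyquist rate = 2 × 25 kHz = 50 kHz.

50 kHz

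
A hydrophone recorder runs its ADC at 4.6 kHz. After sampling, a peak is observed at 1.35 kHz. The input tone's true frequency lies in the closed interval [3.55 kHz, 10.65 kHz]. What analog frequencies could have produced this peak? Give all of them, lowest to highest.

Frequencies that alias to 1.35 kHz are k·fs ± 1.35 kHz for integer k ≥ 0.
k=0: 1.35 kHz.
k=1: 3.25 kHz, 5.95 kHz.
k=2: 7.85 kHz, 10.55 kHz.
k=3: 12.45 kHz, 15.15 kHz.
Within [3.55 kHz, 10.65 kHz]: 5.95 kHz, 7.85 kHz, 10.55 kHz.

5.95 kHz, 7.85 kHz, 10.55 kHz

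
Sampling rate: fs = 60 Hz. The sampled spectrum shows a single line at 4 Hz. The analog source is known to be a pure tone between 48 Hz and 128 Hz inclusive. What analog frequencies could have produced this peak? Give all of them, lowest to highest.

Frequencies that alias to 4 Hz are k·fs ± 4 Hz for integer k ≥ 0.
k=0: 4 Hz.
k=1: 56 Hz, 64 Hz.
k=2: 116 Hz, 124 Hz.
k=3: 176 Hz, 184 Hz.
Within [48 Hz, 128 Hz]: 56 Hz, 64 Hz, 116 Hz, 124 Hz.

56 Hz, 64 Hz, 116 Hz, 124 Hz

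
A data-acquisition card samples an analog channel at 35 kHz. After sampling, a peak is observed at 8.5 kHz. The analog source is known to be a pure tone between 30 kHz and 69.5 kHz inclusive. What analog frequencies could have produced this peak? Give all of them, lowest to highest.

Frequencies that alias to 8.5 kHz are k·fs ± 8.5 kHz for integer k ≥ 0.
k=0: 8.5 kHz.
k=1: 26.5 kHz, 43.5 kHz.
k=2: 61.5 kHz, 78.5 kHz.
k=3: 96.5 kHz, 113.5 kHz.
Within [30 kHz, 69.5 kHz]: 43.5 kHz, 61.5 kHz.

43.5 kHz, 61.5 kHz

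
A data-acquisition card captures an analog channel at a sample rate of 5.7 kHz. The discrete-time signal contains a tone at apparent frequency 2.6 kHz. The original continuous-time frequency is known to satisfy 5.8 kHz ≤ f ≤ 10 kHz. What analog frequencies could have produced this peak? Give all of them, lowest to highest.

8.3 kHz, 8.8 kHz

Frequencies that alias to 2.6 kHz are k·fs ± 2.6 kHz for integer k ≥ 0.
k=0: 2.6 kHz.
k=1: 3.1 kHz, 8.3 kHz.
k=2: 8.8 kHz, 14 kHz.
k=3: 14.5 kHz, 19.7 kHz.
Within [5.8 kHz, 10 kHz]: 8.3 kHz, 8.8 kHz.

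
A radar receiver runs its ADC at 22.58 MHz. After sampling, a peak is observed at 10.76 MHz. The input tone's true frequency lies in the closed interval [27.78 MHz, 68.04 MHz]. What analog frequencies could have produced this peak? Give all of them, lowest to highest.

Frequencies that alias to 10.76 MHz are k·fs ± 10.76 MHz for integer k ≥ 0.
k=0: 10.76 MHz.
k=1: 11.82 MHz, 33.34 MHz.
k=2: 34.4 MHz, 55.92 MHz.
k=3: 56.98 MHz, 78.5 MHz.
k=4: 79.56 MHz, 101.08 MHz.
Within [27.78 MHz, 68.04 MHz]: 33.34 MHz, 34.4 MHz, 55.92 MHz, 56.98 MHz.

33.34 MHz, 34.4 MHz, 55.92 MHz, 56.98 MHz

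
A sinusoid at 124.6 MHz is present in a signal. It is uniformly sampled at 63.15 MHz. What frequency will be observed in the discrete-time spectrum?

1.7 MHz

124.6 MHz mod fs = 61.45 MHz.
61.45 MHz > fs/2 = 31.575 MHz, folds to fs − 61.45 MHz = 1.7 MHz.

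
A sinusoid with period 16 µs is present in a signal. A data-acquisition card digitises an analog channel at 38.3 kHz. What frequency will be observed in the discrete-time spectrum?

T = 16 µs → f = 1/T = 62.5 kHz.
62.5 kHz mod fs = 24.2 kHz.
24.2 kHz > fs/2 = 19.15 kHz, folds to fs − 24.2 kHz = 14.1 kHz.

14.1 kHz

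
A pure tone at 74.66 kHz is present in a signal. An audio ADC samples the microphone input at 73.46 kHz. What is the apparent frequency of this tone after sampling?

74.66 kHz mod fs = 1.2 kHz.
1.2 kHz ≤ fs/2 = 36.73 kHz, appears at 1.2 kHz.

1.2 kHz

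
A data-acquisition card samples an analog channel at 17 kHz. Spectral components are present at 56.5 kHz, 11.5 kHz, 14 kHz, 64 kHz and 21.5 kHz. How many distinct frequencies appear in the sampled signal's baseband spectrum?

fs/2 = 8.5 kHz.
56.5 kHz mod fs = 5.5 kHz.
5.5 kHz ≤ fs/2 = 8.5 kHz, appears at 5.5 kHz.
11.5 kHz > fs/2 = 8.5 kHz, folds to fs − 11.5 kHz = 5.5 kHz.
14 kHz > fs/2 = 8.5 kHz, folds to fs − 14 kHz = 3 kHz.
64 kHz mod fs = 13 kHz.
13 kHz > fs/2 = 8.5 kHz, folds to fs − 13 kHz = 4 kHz.
21.5 kHz mod fs = 4.5 kHz.
4.5 kHz ≤ fs/2 = 8.5 kHz, appears at 4.5 kHz.
Distinct values: {3 kHz, 4 kHz, 4.5 kHz, 5.5 kHz} → 4.

4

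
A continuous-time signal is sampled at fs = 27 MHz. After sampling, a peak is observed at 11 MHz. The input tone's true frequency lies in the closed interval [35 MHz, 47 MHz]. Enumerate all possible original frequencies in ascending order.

Frequencies that alias to 11 MHz are k·fs ± 11 MHz for integer k ≥ 0.
k=0: 11 MHz.
k=1: 16 MHz, 38 MHz.
k=2: 43 MHz, 65 MHz.
k=3: 70 MHz, 92 MHz.
Within [35 MHz, 47 MHz]: 38 MHz, 43 MHz.

38 MHz, 43 MHz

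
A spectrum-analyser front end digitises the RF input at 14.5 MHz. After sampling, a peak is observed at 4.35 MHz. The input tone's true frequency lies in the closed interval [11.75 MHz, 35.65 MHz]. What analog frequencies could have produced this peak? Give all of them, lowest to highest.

Frequencies that alias to 4.35 MHz are k·fs ± 4.35 MHz for integer k ≥ 0.
k=0: 4.35 MHz.
k=1: 10.15 MHz, 18.85 MHz.
k=2: 24.65 MHz, 33.35 MHz.
k=3: 39.15 MHz, 47.85 MHz.
Within [11.75 MHz, 35.65 MHz]: 18.85 MHz, 24.65 MHz, 33.35 MHz.

18.85 MHz, 24.65 MHz, 33.35 MHz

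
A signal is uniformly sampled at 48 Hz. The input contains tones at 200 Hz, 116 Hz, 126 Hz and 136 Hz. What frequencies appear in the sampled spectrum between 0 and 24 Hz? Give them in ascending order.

8 Hz, 18 Hz, 20 Hz

fs/2 = 24 Hz.
200 Hz mod fs = 8 Hz.
8 Hz ≤ fs/2 = 24 Hz, appears at 8 Hz.
116 Hz mod fs = 20 Hz.
20 Hz ≤ fs/2 = 24 Hz, appears at 20 Hz.
126 Hz mod fs = 30 Hz.
30 Hz > fs/2 = 24 Hz, folds to fs − 30 Hz = 18 Hz.
136 Hz mod fs = 40 Hz.
40 Hz > fs/2 = 24 Hz, folds to fs − 40 Hz = 8 Hz.
Distinct values: {8 Hz, 18 Hz, 20 Hz}.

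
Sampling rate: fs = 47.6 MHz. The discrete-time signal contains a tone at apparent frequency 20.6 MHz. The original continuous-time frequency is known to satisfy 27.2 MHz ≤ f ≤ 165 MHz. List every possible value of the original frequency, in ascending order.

68.2 MHz, 74.6 MHz, 115.8 MHz, 122.2 MHz, 163.4 MHz

Frequencies that alias to 20.6 MHz are k·fs ± 20.6 MHz for integer k ≥ 0.
k=0: 20.6 MHz.
k=1: 27 MHz, 68.2 MHz.
k=2: 74.6 MHz, 115.8 MHz.
k=3: 122.2 MHz, 163.4 MHz.
k=4: 169.8 MHz, 211 MHz.
Within [27.2 MHz, 165 MHz]: 68.2 MHz, 74.6 MHz, 115.8 MHz, 122.2 MHz, 163.4 MHz.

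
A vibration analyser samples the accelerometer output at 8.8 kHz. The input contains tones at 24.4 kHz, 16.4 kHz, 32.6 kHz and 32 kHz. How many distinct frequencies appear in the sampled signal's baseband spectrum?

fs/2 = 4.4 kHz.
24.4 kHz mod fs = 6.8 kHz.
6.8 kHz > fs/2 = 4.4 kHz, folds to fs − 6.8 kHz = 2 kHz.
16.4 kHz mod fs = 7.6 kHz.
7.6 kHz > fs/2 = 4.4 kHz, folds to fs − 7.6 kHz = 1.2 kHz.
32.6 kHz mod fs = 6.2 kHz.
6.2 kHz > fs/2 = 4.4 kHz, folds to fs − 6.2 kHz = 2.6 kHz.
32 kHz mod fs = 5.6 kHz.
5.6 kHz > fs/2 = 4.4 kHz, folds to fs − 5.6 kHz = 3.2 kHz.
Distinct values: {1.2 kHz, 2 kHz, 2.6 kHz, 3.2 kHz} → 4.

4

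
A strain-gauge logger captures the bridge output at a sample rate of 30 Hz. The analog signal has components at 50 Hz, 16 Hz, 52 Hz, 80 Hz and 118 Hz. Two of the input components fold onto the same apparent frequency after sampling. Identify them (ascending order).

fs/2 = 15 Hz.
50 Hz mod fs = 20 Hz.
20 Hz > fs/2 = 15 Hz, folds to fs − 20 Hz = 10 Hz.
16 Hz > fs/2 = 15 Hz, folds to fs − 16 Hz = 14 Hz.
52 Hz mod fs = 22 Hz.
22 Hz > fs/2 = 15 Hz, folds to fs − 22 Hz = 8 Hz.
80 Hz mod fs = 20 Hz.
20 Hz > fs/2 = 15 Hz, folds to fs − 20 Hz = 10 Hz.
118 Hz mod fs = 28 Hz.
28 Hz > fs/2 = 15 Hz, folds to fs − 28 Hz = 2 Hz.
50 Hz and 80 Hz both map to 10 Hz.

50 Hz, 80 Hz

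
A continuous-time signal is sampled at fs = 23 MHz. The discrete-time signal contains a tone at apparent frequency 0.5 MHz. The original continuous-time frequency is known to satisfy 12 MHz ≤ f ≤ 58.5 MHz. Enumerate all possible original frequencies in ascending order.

Frequencies that alias to 0.5 MHz are k·fs ± 0.5 MHz for integer k ≥ 0.
k=0: 0.5 MHz.
k=1: 22.5 MHz, 23.5 MHz.
k=2: 45.5 MHz, 46.5 MHz.
k=3: 68.5 MHz, 69.5 MHz.
Within [12 MHz, 58.5 MHz]: 22.5 MHz, 23.5 MHz, 45.5 MHz, 46.5 MHz.

22.5 MHz, 23.5 MHz, 45.5 MHz, 46.5 MHz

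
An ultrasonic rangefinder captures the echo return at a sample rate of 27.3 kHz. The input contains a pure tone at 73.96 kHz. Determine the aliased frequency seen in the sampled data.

73.96 kHz mod fs = 19.36 kHz.
19.36 kHz > fs/2 = 13.65 kHz, folds to fs − 19.36 kHz = 7.94 kHz.

7.94 kHz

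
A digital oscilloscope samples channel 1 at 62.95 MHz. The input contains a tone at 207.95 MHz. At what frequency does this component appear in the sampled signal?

19.1 MHz

207.95 MHz mod fs = 19.1 MHz.
19.1 MHz ≤ fs/2 = 31.475 MHz, appears at 19.1 MHz.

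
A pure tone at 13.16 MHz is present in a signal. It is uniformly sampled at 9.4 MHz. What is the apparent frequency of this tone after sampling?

3.76 MHz

13.16 MHz mod fs = 3.76 MHz.
3.76 MHz ≤ fs/2 = 4.7 MHz, appears at 3.76 MHz.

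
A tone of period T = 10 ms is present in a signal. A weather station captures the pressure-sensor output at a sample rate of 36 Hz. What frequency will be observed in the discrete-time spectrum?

8 Hz

T = 10 ms → f = 1/T = 100 Hz.
100 Hz mod fs = 28 Hz.
28 Hz > fs/2 = 18 Hz, folds to fs − 28 Hz = 8 Hz.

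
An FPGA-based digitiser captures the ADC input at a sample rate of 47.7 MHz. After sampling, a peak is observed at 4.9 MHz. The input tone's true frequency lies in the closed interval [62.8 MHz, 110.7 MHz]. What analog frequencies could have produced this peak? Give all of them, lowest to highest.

Frequencies that alias to 4.9 MHz are k·fs ± 4.9 MHz for integer k ≥ 0.
k=0: 4.9 MHz.
k=1: 42.8 MHz, 52.6 MHz.
k=2: 90.5 MHz, 100.3 MHz.
k=3: 138.2 MHz, 148 MHz.
Within [62.8 MHz, 110.7 MHz]: 90.5 MHz, 100.3 MHz.

90.5 MHz, 100.3 MHz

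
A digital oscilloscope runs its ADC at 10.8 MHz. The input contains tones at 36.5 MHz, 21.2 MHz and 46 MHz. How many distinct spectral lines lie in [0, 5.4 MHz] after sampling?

fs/2 = 5.4 MHz.
36.5 MHz mod fs = 4.1 MHz.
4.1 MHz ≤ fs/2 = 5.4 MHz, appears at 4.1 MHz.
21.2 MHz mod fs = 10.4 MHz.
10.4 MHz > fs/2 = 5.4 MHz, folds to fs − 10.4 MHz = 0.4 MHz.
46 MHz mod fs = 2.8 MHz.
2.8 MHz ≤ fs/2 = 5.4 MHz, appears at 2.8 MHz.
Distinct values: {0.4 MHz, 2.8 MHz, 4.1 MHz} → 3.

3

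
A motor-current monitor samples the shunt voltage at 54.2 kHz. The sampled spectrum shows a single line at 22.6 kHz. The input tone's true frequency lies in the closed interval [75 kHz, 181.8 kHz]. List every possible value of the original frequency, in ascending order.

Frequencies that alias to 22.6 kHz are k·fs ± 22.6 kHz for integer k ≥ 0.
k=0: 22.6 kHz.
k=1: 31.6 kHz, 76.8 kHz.
k=2: 85.8 kHz, 131 kHz.
k=3: 140 kHz, 185.2 kHz.
k=4: 194.2 kHz, 239.4 kHz.
Within [75 kHz, 181.8 kHz]: 76.8 kHz, 85.8 kHz, 131 kHz, 140 kHz.

76.8 kHz, 85.8 kHz, 131 kHz, 140 kHz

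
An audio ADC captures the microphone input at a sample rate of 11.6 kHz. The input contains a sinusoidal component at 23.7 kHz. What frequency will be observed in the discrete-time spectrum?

23.7 kHz mod fs = 0.5 kHz.
0.5 kHz ≤ fs/2 = 5.8 kHz, appears at 0.5 kHz.

0.5 kHz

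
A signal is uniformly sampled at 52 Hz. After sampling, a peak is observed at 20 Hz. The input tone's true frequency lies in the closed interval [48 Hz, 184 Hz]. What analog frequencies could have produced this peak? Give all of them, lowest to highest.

72 Hz, 84 Hz, 124 Hz, 136 Hz, 176 Hz

Frequencies that alias to 20 Hz are k·fs ± 20 Hz for integer k ≥ 0.
k=0: 20 Hz.
k=1: 32 Hz, 72 Hz.
k=2: 84 Hz, 124 Hz.
k=3: 136 Hz, 176 Hz.
k=4: 188 Hz, 228 Hz.
Within [48 Hz, 184 Hz]: 72 Hz, 84 Hz, 124 Hz, 136 Hz, 176 Hz.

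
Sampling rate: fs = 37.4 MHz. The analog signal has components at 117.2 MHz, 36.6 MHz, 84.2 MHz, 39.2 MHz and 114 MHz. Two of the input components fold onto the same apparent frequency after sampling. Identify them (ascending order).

39.2 MHz, 114 MHz

fs/2 = 18.7 MHz.
117.2 MHz mod fs = 5 MHz.
5 MHz ≤ fs/2 = 18.7 MHz, appears at 5 MHz.
36.6 MHz > fs/2 = 18.7 MHz, folds to fs − 36.6 MHz = 0.8 MHz.
84.2 MHz mod fs = 9.4 MHz.
9.4 MHz ≤ fs/2 = 18.7 MHz, appears at 9.4 MHz.
39.2 MHz mod fs = 1.8 MHz.
1.8 MHz ≤ fs/2 = 18.7 MHz, appears at 1.8 MHz.
114 MHz mod fs = 1.8 MHz.
1.8 MHz ≤ fs/2 = 18.7 MHz, appears at 1.8 MHz.
39.2 MHz and 114 MHz both map to 1.8 MHz.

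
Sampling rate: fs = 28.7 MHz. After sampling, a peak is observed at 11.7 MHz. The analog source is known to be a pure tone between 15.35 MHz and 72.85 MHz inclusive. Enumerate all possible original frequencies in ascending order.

17 MHz, 40.4 MHz, 45.7 MHz, 69.1 MHz

Frequencies that alias to 11.7 MHz are k·fs ± 11.7 MHz for integer k ≥ 0.
k=0: 11.7 MHz.
k=1: 17 MHz, 40.4 MHz.
k=2: 45.7 MHz, 69.1 MHz.
k=3: 74.4 MHz, 97.8 MHz.
Within [15.35 MHz, 72.85 MHz]: 17 MHz, 40.4 MHz, 45.7 MHz, 69.1 MHz.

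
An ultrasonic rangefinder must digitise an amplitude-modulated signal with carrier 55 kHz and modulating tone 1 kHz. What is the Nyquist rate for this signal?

112 kHz

AM sidebands sit at fc ± fm = 54 kHz and 56 kHz.
Highest-frequency component: 56 kHz.
Nyquist rate = 2 × 56 kHz = 112 kHz.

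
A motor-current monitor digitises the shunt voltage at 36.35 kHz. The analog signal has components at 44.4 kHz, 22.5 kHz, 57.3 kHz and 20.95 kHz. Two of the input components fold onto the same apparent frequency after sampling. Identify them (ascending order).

fs/2 = 18.175 kHz.
44.4 kHz mod fs = 8.05 kHz.
8.05 kHz ≤ fs/2 = 18.175 kHz, appears at 8.05 kHz.
22.5 kHz > fs/2 = 18.175 kHz, folds to fs − 22.5 kHz = 13.85 kHz.
57.3 kHz mod fs = 20.95 kHz.
20.95 kHz > fs/2 = 18.175 kHz, folds to fs − 20.95 kHz = 15.4 kHz.
20.95 kHz > fs/2 = 18.175 kHz, folds to fs − 20.95 kHz = 15.4 kHz.
20.95 kHz and 57.3 kHz both map to 15.4 kHz.

20.95 kHz, 57.3 kHz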